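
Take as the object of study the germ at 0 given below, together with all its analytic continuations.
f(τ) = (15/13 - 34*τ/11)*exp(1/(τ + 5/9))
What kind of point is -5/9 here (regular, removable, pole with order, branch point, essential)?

The exponent 1/(τ - (-5/9)) has a pole at -5/9, so exp(1/(τ - (-5/9))) takes every nonzero value near it: an essential singularity (not a pole of any order).

The point is an essential singularity.


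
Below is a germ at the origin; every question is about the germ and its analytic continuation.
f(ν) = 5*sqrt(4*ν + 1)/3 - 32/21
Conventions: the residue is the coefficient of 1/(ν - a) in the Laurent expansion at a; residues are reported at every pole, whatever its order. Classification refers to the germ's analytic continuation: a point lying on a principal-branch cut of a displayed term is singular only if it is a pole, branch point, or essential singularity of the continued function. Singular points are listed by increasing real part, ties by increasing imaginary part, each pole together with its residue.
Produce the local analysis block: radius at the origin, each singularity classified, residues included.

Radius of convergence at 0: 1/4.
At -1/4: an algebraic (square-root) branch point.

Branch term (5/3)*sqrt(1 - ν/(-1/4)): its argument vanishes at ν = -1/4, a square-root branch point, modulus 1/4.
The radius of convergence is the smallest modulus among the singular points: 1/4.


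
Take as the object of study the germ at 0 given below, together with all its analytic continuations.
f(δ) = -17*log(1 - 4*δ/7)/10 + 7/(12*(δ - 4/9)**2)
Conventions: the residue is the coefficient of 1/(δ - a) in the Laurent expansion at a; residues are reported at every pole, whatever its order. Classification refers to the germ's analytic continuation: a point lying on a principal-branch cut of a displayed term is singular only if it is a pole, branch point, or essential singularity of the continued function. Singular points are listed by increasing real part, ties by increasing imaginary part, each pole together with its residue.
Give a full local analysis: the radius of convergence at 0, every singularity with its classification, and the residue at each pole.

Denominator factor (δ - 4/9)^2: pole of order 2 at 4/9, modulus 4/9.
Branch term (-17/10)*log(1 - δ/(7/4)): its argument vanishes at δ = 7/4, a logarithmic branch point, modulus 7/4.
The radius of convergence is the smallest modulus among the singular points: 4/9.
The branch term is analytic at 4/9 and contributes nothing to the residue; only the rational part matters.
At the order-2 pole 4/9 set g(δ) = (δ - (4/9))^2*(rational part) = 7/12.
Order-2 pole: residue = g'(a); g'(4/9) = 0, so the residue is 0.
List the singular points by increasing real part (a conjugate pair: the negative imaginary part first).

Radius of convergence at 0: 4/9.
At 4/9: a pole of order 2; residue 0.
At 7/4: a logarithmic branch point.


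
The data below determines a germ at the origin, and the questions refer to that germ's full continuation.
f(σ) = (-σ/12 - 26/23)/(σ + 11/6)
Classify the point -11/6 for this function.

The point is a pole of order 1.

The denominator factor σ + 11/6 vanishes at -11/6 and appears to the power 1; the numerator there equals -1619/1656, nonzero, and no other factor vanishes.
Hence a pole whose order is the multiplicity, 1.


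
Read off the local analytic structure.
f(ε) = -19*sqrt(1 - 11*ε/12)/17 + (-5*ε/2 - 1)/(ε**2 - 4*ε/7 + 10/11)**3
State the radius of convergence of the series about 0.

Denominator factor (ε**2 - 4*ε/7 + 10/11)^3: discriminant -1784/539, complex-conjugate roots (2/7) + ((1/77)*sqrt(4906))*i and (2/7) - ((1/77)*sqrt(4906))*i; poles of order 3, moduli (1/11)*sqrt(110) and (1/11)*sqrt(110).
Branch term (-19/17)*sqrt(1 - ε/(12/11)): its argument vanishes at ε = 12/11, a square-root branch point, modulus 12/11.
The radius of convergence is the smallest modulus among the singular points: (1/11)*sqrt(110).

The radius of convergence is (1/11)*sqrt(110).


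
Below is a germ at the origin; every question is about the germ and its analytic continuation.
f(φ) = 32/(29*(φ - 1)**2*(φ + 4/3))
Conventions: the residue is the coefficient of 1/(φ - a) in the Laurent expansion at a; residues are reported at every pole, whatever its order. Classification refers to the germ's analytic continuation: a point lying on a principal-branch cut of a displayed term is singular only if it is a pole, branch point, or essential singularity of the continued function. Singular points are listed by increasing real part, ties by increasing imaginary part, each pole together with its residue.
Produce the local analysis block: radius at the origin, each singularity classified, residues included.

Radius of convergence at 0: 1.
At -4/3: a pole of order 1; residue 288/1421.
At 1: a pole of order 2; residue -288/1421.

Denominator factor (φ + 4/3): pole of order 1 at -4/3, modulus 4/3.
Denominator factor (φ - 1)^2: pole of order 2 at 1, modulus 1.
The radius of convergence is the smallest modulus among the singular points: 1.
At the order-1 pole -4/3 set g(φ) = (φ - (-4/3))*f(φ) = 32/(29*(φ - 1)**2).
Simple pole: residue = g(a) at a = -4/3, which is 288/1421.
At the order-2 pole 1 set g(φ) = (φ - (1))^2*f(φ) = 32/(29*(φ + 4/3)).
Order-2 pole: residue = g'(a); g'(1) = -288/1421, so the residue is -288/1421.
List the singular points by increasing real part (a conjugate pair: the negative imaginary part first).


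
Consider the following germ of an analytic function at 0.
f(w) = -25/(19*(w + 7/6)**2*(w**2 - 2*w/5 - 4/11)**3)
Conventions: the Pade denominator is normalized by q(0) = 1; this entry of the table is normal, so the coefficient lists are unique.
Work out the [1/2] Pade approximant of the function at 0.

Taylor coefficients needed (expand at 0): a_0 = 299475/14896, a_1 = -21023145/208544, a_2 = 1371823101/2919616, a_3 = -35331952689/20437312.
Write the denominator as Q(w) = 1 + q1*w + q2*w^2. Requiring Q*f - P = O(w^4) with deg P <= 1 kills the coefficients of w^2..w^3 in Q*f:
  w^2: a_2 + q1*a_1 + q2*a_0 = 0, i.e. 1371823101/2919616 + (-21023145/208544)*q1 + (299475/14896)*q2 = 0.
  w^3: a_3 + q1*a_2 + q2*a_1 = 0, i.e. -35331952689/20437312 + (1371823101/2919616)*q1 + (-21023145/208544)*q2 = 0.
Solving this linear system: q1 = 10701259/607740, q2 = 920629317/14180600.
The numerator is Q*f truncated at degree 1: P0 = a_0 = 299475/14896; P1 = a_1 + q1*a_0 = 21829950615/86218048.

The Pade approximant has numerator coefficients [299475/14896, 21829950615/86218048]; denominator coefficients [1, 10701259/607740, 920629317/14180600].


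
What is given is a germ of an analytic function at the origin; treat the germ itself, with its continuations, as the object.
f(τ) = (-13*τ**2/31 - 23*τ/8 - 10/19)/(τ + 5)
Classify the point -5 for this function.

The point is a pole of order 1.

The denominator factor τ + 5 vanishes at -5 and appears to the power 1; the numerator there equals 15855/4712, nonzero, and no other factor vanishes.
Hence a pole whose order is the multiplicity, 1.


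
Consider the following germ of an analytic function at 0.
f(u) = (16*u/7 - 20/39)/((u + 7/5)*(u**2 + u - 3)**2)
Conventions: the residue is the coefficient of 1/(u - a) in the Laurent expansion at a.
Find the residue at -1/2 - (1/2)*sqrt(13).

The factor u**2 + u - 3 splits as (u - a)(u - a') with a = -1/2 - (1/2)*sqrt(13), a' = -1/2 + (1/2)*sqrt(13). At the order-2 pole a set g(u) = (u - a)^2*f(u) = [(16*u/7 - 20/39)/(u + 7/5)] / (u - a')^2.
Order-2 pole: residue = g'(a); g'(-1/2 - (1/2)*sqrt(13)) = 45250/145119 + (4946030/57225259)*sqrt(13), so the residue is 45250/145119 + (4946030/57225259)*sqrt(13).

The residue is 45250/145119 + (4946030/57225259)*sqrt(13).


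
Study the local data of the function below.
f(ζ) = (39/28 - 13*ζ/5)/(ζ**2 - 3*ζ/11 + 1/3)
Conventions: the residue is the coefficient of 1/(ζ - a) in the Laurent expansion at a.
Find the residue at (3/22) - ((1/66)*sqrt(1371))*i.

The factor ζ**2 - 3*ζ/11 + 1/3 splits as (ζ - a)(ζ - a') with a = (3/22) - ((1/66)*sqrt(1371))*i, a' = (3/22) + ((1/66)*sqrt(1371))*i. At the order-1 pole a set g(ζ) = (ζ - a)*f(ζ) = [39/28 - 13*ζ/5] / (ζ - a').
Simple pole: residue = g(a) at a = (3/22) - ((1/66)*sqrt(1371))*i, which is (-13/10) + ((1599/63980)*sqrt(1371))*i.

The residue is (-13/10) + ((1599/63980)*sqrt(1371))*i.


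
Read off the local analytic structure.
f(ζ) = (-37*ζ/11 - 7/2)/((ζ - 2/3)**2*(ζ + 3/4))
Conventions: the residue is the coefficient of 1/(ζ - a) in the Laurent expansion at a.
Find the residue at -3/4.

The residue is -1548/3179.

At the order-1 pole -3/4 set g(ζ) = (ζ - (-3/4))*f(ζ) = (-37*ζ/11 - 7/2)/(ζ - 2/3)**2.
Simple pole: residue = g(a) at a = -3/4, which is -1548/3179.


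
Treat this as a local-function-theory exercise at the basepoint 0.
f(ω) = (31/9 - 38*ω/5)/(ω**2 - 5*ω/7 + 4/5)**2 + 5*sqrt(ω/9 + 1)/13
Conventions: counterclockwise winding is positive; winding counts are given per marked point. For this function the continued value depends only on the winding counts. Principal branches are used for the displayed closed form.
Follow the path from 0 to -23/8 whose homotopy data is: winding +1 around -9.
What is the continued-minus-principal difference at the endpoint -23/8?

Continued minus principal equals -(35/78)*sqrt(2).

The rational part is single-valued and drops out of the difference; each branch term changes only by its own monodromy.
(5/13)*sqrt(1 - ω/(-9)): winding +1 is odd, the square root flips sign, contributing -2*(5/13)*sqrt(1 - (-23/8)/(-9)) = -2*(5/13)*sqrt(49/72) = -(35/78)*sqrt(2).
Summing the contributions at ω = -23/8 gives -(35/78)*sqrt(2).


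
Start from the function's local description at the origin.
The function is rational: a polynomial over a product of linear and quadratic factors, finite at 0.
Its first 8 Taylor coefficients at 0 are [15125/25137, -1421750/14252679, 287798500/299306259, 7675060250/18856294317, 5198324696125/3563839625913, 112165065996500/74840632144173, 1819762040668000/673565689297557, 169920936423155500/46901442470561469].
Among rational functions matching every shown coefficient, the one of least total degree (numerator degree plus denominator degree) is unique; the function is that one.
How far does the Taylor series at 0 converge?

The radius of convergence is 7/11.

No rational of total degree below 6 reproduces all 8 coefficients; solving the [1/5] Pade equations on them gives f(x) = (27/19 - 7*x/3)/((x - 7/11)**2*(x + 9/5)**3), whose expansion matches every shown term.
Denominator factor (x - 7/11)^2: pole of order 2 at 7/11, modulus 7/11.
Denominator factor (x + 9/5)^3: pole of order 3 at -9/5, modulus 9/5.
The radius of convergence is the smallest modulus among the singular points: 7/11.


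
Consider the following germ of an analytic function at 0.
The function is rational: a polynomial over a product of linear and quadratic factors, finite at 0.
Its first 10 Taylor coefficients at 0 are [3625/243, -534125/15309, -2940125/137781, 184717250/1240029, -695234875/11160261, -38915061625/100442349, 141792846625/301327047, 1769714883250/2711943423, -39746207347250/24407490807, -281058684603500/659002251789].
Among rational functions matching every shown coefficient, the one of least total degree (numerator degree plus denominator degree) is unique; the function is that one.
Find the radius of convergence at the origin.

No rational of total degree below 8 reproduces all 10 coefficients; solving the [1/7] Pade equations on them gives f(z) = (11*z/14 + 29/8)/((z + 9/8)*(z**2 + z/3 + 3/5)**3), whose expansion matches every shown term.
Denominator factor (z**2 + z/3 + 3/5)^3: discriminant -103/45, complex-conjugate roots (-1/6) + ((1/30)*sqrt(515))*i and (-1/6) - ((1/30)*sqrt(515))*i; poles of order 3, moduli (1/5)*sqrt(15) and (1/5)*sqrt(15).
Denominator factor (z + 9/8): pole of order 1 at -9/8, modulus 9/8.
The radius of convergence is the smallest modulus among the singular points: (1/5)*sqrt(15).

The radius of convergence is (1/5)*sqrt(15).


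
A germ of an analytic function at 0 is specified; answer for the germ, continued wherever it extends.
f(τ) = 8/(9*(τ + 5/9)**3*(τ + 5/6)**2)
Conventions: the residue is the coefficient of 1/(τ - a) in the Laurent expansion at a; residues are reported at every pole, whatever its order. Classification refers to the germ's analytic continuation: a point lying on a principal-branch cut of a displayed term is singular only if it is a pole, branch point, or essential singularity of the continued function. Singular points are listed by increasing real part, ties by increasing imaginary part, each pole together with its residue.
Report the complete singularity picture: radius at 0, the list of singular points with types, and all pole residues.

Radius of convergence at 0: 5/9.
At -5/6: a pole of order 2; residue -279936/625.
At -5/9: a pole of order 3; residue 279936/625.

Denominator factor (τ + 5/9)^3: pole of order 3 at -5/9, modulus 5/9.
Denominator factor (τ + 5/6)^2: pole of order 2 at -5/6, modulus 5/6.
The radius of convergence is the smallest modulus among the singular points: 5/9.
At the order-2 pole -5/6 set g(τ) = (τ - (-5/6))^2*f(τ) = 8/(9*(τ + 5/9)**3).
Order-2 pole: residue = g'(a); g'(-5/6) = -279936/625, so the residue is -279936/625.
At the order-3 pole -5/9 set g(τ) = (τ - (-5/9))^3*f(τ) = 8/(9*(τ + 5/6)**2).
Order-3 pole: residue = g''(a)/2; g''(-5/9) = 559872/625, so the residue is 279936/625.
List the singular points by increasing real part (a conjugate pair: the negative imaginary part first).


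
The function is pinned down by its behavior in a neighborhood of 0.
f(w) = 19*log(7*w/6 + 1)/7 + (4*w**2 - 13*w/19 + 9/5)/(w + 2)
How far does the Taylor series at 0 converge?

Denominator factor (w + 2): pole of order 1 at -2, modulus 2.
Branch term (19/7)*log(1 - w/(-6/7)): its argument vanishes at w = -6/7, a logarithmic branch point, modulus 6/7.
The radius of convergence is the smallest modulus among the singular points: 6/7.

The radius of convergence is 6/7.


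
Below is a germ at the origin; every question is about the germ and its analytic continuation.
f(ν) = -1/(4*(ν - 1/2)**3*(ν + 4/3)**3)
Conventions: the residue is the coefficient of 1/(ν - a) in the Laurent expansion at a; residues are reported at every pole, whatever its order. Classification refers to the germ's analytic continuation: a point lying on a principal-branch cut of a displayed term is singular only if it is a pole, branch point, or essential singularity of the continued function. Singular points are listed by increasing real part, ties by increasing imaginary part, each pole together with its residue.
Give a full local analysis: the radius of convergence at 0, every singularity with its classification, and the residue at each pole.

Denominator factor (ν + 4/3)^3: pole of order 3 at -4/3, modulus 4/3.
Denominator factor (ν - 1/2)^3: pole of order 3 at 1/2, modulus 1/2.
The radius of convergence is the smallest modulus among the singular points: 1/2.
At the order-3 pole -4/3 set g(ν) = (ν - (-4/3))^3*f(ν) = -1/(4*(ν - 1/2)**3).
Order-3 pole: residue = g''(a)/2; g''(-4/3) = 23328/161051, so the residue is 11664/161051.
At the order-3 pole 1/2 set g(ν) = (ν - (1/2))^3*f(ν) = -1/(4*(ν + 4/3)**3).
Order-3 pole: residue = g''(a)/2; g''(1/2) = -23328/161051, so the residue is -11664/161051.
List the singular points by increasing real part (a conjugate pair: the negative imaginary part first).

Radius of convergence at 0: 1/2.
At -4/3: a pole of order 3; residue 11664/161051.
At 1/2: a pole of order 3; residue -11664/161051.


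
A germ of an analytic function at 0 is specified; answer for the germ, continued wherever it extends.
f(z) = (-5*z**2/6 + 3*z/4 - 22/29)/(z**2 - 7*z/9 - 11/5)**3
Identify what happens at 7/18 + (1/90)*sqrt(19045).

The denominator factor z**2 - 7*z/9 - 11/5 vanishes at 7/18 + (1/90)*sqrt(19045) and appears to the power 3; the numerator there equals -143891/56376 + (11/9720)*sqrt(19045), nonzero, and no other factor vanishes.
Hence a pole whose order is the multiplicity, 3.

The point is a pole of order 3.


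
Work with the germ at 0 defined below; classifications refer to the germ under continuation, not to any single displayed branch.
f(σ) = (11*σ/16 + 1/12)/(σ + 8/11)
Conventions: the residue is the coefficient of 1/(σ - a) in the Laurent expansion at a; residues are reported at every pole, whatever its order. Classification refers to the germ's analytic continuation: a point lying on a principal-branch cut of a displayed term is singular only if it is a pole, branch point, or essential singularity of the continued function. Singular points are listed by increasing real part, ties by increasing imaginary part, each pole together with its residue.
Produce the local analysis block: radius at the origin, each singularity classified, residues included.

Denominator factor (σ + 8/11): pole of order 1 at -8/11, modulus 8/11.
The radius of convergence is the smallest modulus among the singular points: 8/11.
At the order-1 pole -8/11 set g(σ) = (σ - (-8/11))*f(σ) = 11*σ/16 + 1/12.
Simple pole: residue = g(a) at a = -8/11, which is -5/12.

Radius of convergence at 0: 8/11.
At -8/11: a pole of order 1; residue -5/12.


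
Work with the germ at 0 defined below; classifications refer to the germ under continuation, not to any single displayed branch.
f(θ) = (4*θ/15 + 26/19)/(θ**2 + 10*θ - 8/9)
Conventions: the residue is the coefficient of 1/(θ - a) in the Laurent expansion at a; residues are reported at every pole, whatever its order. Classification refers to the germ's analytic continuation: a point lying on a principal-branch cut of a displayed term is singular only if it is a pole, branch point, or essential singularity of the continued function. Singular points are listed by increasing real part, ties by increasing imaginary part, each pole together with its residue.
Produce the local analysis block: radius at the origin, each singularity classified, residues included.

Denominator factor (θ**2 + 10*θ - 8/9): discriminant 932/9, real irrational roots -5 + (1/3)*sqrt(233) and -5 - (1/3)*sqrt(233); poles of order 1, moduli -5 + (1/3)*sqrt(233) and 5 + (1/3)*sqrt(233).
The radius of convergence is the smallest modulus among the singular points: -5 + (1/3)*sqrt(233).
The factor θ**2 + 10*θ - 8/9 splits as (θ - a)(θ - a') with a = -5 - (1/3)*sqrt(233), a' = -5 + (1/3)*sqrt(233). At the order-1 pole a set g(θ) = (θ - a)*f(θ) = [4*θ/15 + 26/19] / (θ - a').
Simple pole: residue = g(a) at a = -5 - (1/3)*sqrt(233), which is 2/15 - (1/4427)*sqrt(233).
The factor θ**2 + 10*θ - 8/9 splits as (θ - a)(θ - a') with a = -5 + (1/3)*sqrt(233), a' = -5 - (1/3)*sqrt(233). At the order-1 pole a set g(θ) = (θ - a)*f(θ) = [4*θ/15 + 26/19] / (θ - a').
Simple pole: residue = g(a) at a = -5 + (1/3)*sqrt(233), which is 2/15 + (1/4427)*sqrt(233).
List the singular points by increasing real part (a conjugate pair: the negative imaginary part first).

Radius of convergence at 0: -5 + (1/3)*sqrt(233).
At -5 - (1/3)*sqrt(233): a pole of order 1; residue 2/15 - (1/4427)*sqrt(233).
At -5 + (1/3)*sqrt(233): a pole of order 1; residue 2/15 + (1/4427)*sqrt(233).


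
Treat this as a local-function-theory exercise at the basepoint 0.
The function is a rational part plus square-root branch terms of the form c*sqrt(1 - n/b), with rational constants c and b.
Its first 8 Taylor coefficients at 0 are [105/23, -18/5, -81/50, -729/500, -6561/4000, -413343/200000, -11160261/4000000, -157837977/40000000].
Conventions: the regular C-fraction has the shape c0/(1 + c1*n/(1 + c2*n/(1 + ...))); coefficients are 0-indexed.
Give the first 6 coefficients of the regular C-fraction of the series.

The regular C-fraction coefficients are [105/23, 138/175, -867/700, -189/1156, -4257/5780, -2601/9460].

Taylor coefficients (read off): a_0 = 105/23, a_1 = -18/5, a_2 = -81/50, a_3 = -729/500, a_4 = -6561/4000, a_5 = -413343/200000.
c0 = a_0 = 105/23. Peel one level at a time: if S = 1 + c*n/S' with S'(0) = 1, then c is the n-coefficient of S and S' = c*n/(S - 1).
S_1 = c0/f = 1 + (138/175)*n + (59823/61250)*n^2 + ...; c1 = 138/175.
S_2 = c1*n/(S_1 - 1) = 1 + (-867/700)*n + (-81/400)*n^2 + ...; c2 = -867/700.
S_3 = c2*n/(S_2 - 1) = 1 + (-189/1156)*n + (-804573/6681680)*n^2 + ...; c3 = -189/1156.
S_4 = c3*n/(S_3 - 1) = 1 + (-4257/5780)*n + (-81/400)*n^2 + ...; c4 = -4257/5780.
S_5 = c4*n/(S_4 - 1) = 1 + (-2601/9460)*n + ...; c5 = -2601/9460.


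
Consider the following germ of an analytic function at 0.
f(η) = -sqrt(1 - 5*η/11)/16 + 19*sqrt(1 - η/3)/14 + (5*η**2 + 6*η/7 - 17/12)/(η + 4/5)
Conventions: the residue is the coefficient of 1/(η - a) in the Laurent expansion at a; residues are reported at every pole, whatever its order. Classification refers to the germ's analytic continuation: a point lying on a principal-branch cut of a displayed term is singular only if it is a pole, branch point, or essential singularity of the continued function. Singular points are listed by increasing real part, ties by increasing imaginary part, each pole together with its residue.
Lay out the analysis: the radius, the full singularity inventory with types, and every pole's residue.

Radius of convergence at 0: 4/5.
At -4/5: a pole of order 1; residue 461/420.
At 11/5: an algebraic (square-root) branch point.
At 3: an algebraic (square-root) branch point.

Denominator factor (η + 4/5): pole of order 1 at -4/5, modulus 4/5.
Branch term (-1/16)*sqrt(1 - η/(11/5)): its argument vanishes at η = 11/5, a square-root branch point, modulus 11/5.
Branch term (19/14)*sqrt(1 - η/(3)): its argument vanishes at η = 3, a square-root branch point, modulus 3.
The radius of convergence is the smallest modulus among the singular points: 4/5.
The branch terms are analytic at -4/5 and contribute nothing to the residue; only the rational part matters.
At the order-1 pole -4/5 set g(η) = (η - (-4/5))*(rational part) = 5*η**2 + 6*η/7 - 17/12.
Simple pole: residue = g(a) at a = -4/5, which is 461/420.
List the singular points by increasing real part (a conjugate pair: the negative imaginary part first).


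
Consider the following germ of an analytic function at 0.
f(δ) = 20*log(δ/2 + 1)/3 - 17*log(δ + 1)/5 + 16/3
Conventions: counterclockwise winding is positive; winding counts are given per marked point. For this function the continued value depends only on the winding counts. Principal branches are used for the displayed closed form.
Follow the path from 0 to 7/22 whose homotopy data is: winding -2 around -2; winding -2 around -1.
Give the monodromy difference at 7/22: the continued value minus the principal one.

The rational part is single-valued and drops out of the difference; each branch term changes only by its own monodromy.
(20/3)*log(1 - δ/(-2)): each positive loop around -2 adds 2*pi*i to the log, so winding -2 contributes (20/3)*(-2)*2*pi*i = -(80/3)*pi*i.
(-17/5)*log(1 - δ/(-1)): each positive loop around -1 adds 2*pi*i to the log, so winding -2 contributes (-17/5)*(-2)*2*pi*i = (68/5)*pi*i.
Summing the contributions at δ = 7/22 gives -(196/15)*pi*i.

Continued minus principal equals -(196/15)*pi*i.


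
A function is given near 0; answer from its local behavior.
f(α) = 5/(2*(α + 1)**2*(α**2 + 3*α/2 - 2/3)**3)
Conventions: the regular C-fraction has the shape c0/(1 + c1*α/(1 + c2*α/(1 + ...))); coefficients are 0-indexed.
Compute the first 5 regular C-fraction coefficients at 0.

The regular C-fraction coefficients are [-135/16, -19/4, -29/76, 14699/1102, -44666739/3410168].

Taylor coefficients (expand at 0): a_0 = -135/16, a_1 = -2565/64, a_2 = -26325/128, a_3 = -435915/512, a_4 = -13808745/4096.
c0 = a_0 = -135/16. Peel one level at a time: if S = 1 + c*α/S' with S'(0) = 1, then c is the α-coefficient of S and S' = c*α/(S - 1).
S_1 = c0/f = 1 + (-19/4)*α + (-29/16)*α^2 + ...; c1 = -19/4.
S_2 = c1*α/(S_1 - 1) = 1 + (-29/76)*α + (14699/2888)*α^2 + ...; c2 = -29/76.
S_3 = c2*α/(S_2 - 1) = 1 + (14699/1102)*α + (2350881/13456)*α^2 + ...; c3 = 14699/1102.
S_4 = c3*α/(S_3 - 1) = 1 + (-44666739/3410168)*α + ...; c4 = -44666739/3410168.


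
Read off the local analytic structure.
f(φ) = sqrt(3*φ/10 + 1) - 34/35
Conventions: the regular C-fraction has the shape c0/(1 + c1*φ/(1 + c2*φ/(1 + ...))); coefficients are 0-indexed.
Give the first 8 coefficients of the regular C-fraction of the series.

The regular C-fraction coefficients are [1/35, -21/4, 213/40, 3/2840, 423/2840, 71/1880, 211/1880, 423/8440].

Taylor coefficients (expand at 0): a_0 = 1/35, a_1 = 3/20, a_2 = -9/800, a_3 = 27/16000, a_4 = -81/256000, a_5 = 1701/25600000, a_6 = -15309/1024000000, a_7 = 72171/20480000000.
c0 = a_0 = 1/35. Peel one level at a time: if S = 1 + c*φ/S' with S'(0) = 1, then c is the φ-coefficient of S and S' = c*φ/(S - 1).
S_1 = c0/f = 1 + (-21/4)*φ + (4473/160)*φ^2 + ...; c1 = -21/4.
S_2 = c1*φ/(S_1 - 1) = 1 + (213/40)*φ + (-9/1600)*φ^2 + ...; c2 = 213/40.
S_3 = c2*φ/(S_2 - 1) = 1 + (3/2840)*φ + (-1269/8065600)*φ^2 + ...; c3 = 3/2840.
S_4 = c3*φ/(S_3 - 1) = 1 + (423/2840)*φ + (-9/1600)*φ^2 + ...; c4 = 423/2840.
S_5 = c4*φ/(S_4 - 1) = 1 + (71/1880)*φ + (-14981/3534400)*φ^2 + ...; c5 = 71/1880.
S_6 = c5*φ/(S_5 - 1) = 1 + (211/1880)*φ + (-9/1600)*φ^2 + ...; c6 = 211/1880.
S_7 = c6*φ/(S_6 - 1) = 1 + (423/8440)*φ + ...; c7 = 423/8440.


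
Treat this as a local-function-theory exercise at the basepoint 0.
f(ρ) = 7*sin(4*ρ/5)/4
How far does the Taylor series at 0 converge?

The radius of convergence is infinite.

The factor -sin(4*ρ/5) is entire and contributes no finite singular point.
The polynomial part has no poles.
No finite singular points: the Taylor series at 0 converges everywhere.


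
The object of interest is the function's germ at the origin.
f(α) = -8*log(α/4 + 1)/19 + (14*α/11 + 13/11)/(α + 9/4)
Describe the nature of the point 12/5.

Denominator factors: α + 9/4 = 93/20 at α = 12/5 — none vanishes.
Branch term log(1 - α/(-4)): argument at 12/5 is 8/5, nonzero, so 12/5 is not its branch point (a point on a principal cut is still regular for the continued germ).
So the germ continues analytically to 12/5.

The point is a regular point.


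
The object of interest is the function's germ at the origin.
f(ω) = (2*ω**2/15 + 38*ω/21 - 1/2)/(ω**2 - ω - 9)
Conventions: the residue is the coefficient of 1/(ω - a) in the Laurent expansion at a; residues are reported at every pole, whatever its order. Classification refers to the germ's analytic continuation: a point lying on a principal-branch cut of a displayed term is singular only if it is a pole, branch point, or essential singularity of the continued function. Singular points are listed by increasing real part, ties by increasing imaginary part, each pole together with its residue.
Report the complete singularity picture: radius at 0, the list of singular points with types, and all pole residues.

Radius of convergence at 0: -1/2 + (1/2)*sqrt(37).
At 1/2 - (1/2)*sqrt(37): a pole of order 1; residue 34/35 - (117/2590)*sqrt(37).
At 1/2 + (1/2)*sqrt(37): a pole of order 1; residue 34/35 + (117/2590)*sqrt(37).

Denominator factor (ω**2 - ω - 9): discriminant 37, real irrational roots 1/2 + (1/2)*sqrt(37) and 1/2 - (1/2)*sqrt(37); poles of order 1, moduli 1/2 + (1/2)*sqrt(37) and -1/2 + (1/2)*sqrt(37).
The radius of convergence is the smallest modulus among the singular points: -1/2 + (1/2)*sqrt(37).
The factor ω**2 - ω - 9 splits as (ω - a)(ω - a') with a = 1/2 - (1/2)*sqrt(37), a' = 1/2 + (1/2)*sqrt(37). At the order-1 pole a set g(ω) = (ω - a)*f(ω) = [2*ω**2/15 + 38*ω/21 - 1/2] / (ω - a').
Simple pole: residue = g(a) at a = 1/2 - (1/2)*sqrt(37), which is 34/35 - (117/2590)*sqrt(37).
The factor ω**2 - ω - 9 splits as (ω - a)(ω - a') with a = 1/2 + (1/2)*sqrt(37), a' = 1/2 - (1/2)*sqrt(37). At the order-1 pole a set g(ω) = (ω - a)*f(ω) = [2*ω**2/15 + 38*ω/21 - 1/2] / (ω - a').
Simple pole: residue = g(a) at a = 1/2 + (1/2)*sqrt(37), which is 34/35 + (117/2590)*sqrt(37).
List the singular points by increasing real part (a conjugate pair: the negative imaginary part first).


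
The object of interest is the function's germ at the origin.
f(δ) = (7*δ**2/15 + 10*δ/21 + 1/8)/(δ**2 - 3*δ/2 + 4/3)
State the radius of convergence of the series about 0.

The radius of convergence is (2/3)*sqrt(3).

Denominator factor (δ**2 - 3*δ/2 + 4/3): discriminant -37/12, complex-conjugate roots (3/4) + ((1/12)*sqrt(111))*i and (3/4) - ((1/12)*sqrt(111))*i; poles of order 1, moduli (2/3)*sqrt(3) and (2/3)*sqrt(3).
The radius of convergence is the smallest modulus among the singular points: (2/3)*sqrt(3).


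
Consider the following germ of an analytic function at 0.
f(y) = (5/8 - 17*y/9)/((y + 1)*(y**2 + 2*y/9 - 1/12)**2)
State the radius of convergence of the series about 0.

Denominator factor (y + 1): pole of order 1 at -1, modulus 1.
Denominator factor (y**2 + 2*y/9 - 1/12)^2: discriminant 31/81, real irrational roots -1/9 + (1/18)*sqrt(31) and -1/9 - (1/18)*sqrt(31); poles of order 2, moduli -1/9 + (1/18)*sqrt(31) and 1/9 + (1/18)*sqrt(31).
The radius of convergence is the smallest modulus among the singular points: -1/9 + (1/18)*sqrt(31).

The radius of convergence is -1/9 + (1/18)*sqrt(31).


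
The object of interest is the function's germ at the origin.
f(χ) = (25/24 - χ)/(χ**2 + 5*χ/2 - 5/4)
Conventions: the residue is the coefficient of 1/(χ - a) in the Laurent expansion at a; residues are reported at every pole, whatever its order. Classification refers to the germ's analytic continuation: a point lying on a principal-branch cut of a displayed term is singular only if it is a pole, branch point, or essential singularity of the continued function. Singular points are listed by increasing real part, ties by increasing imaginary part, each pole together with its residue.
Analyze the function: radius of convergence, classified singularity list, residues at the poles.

Denominator factor (χ**2 + 5*χ/2 - 5/4): discriminant 45/4, real irrational roots -5/4 + (3/4)*sqrt(5) and -5/4 - (3/4)*sqrt(5); poles of order 1, moduli -5/4 + (3/4)*sqrt(5) and 5/4 + (3/4)*sqrt(5).
The radius of convergence is the smallest modulus among the singular points: -5/4 + (3/4)*sqrt(5).
The factor χ**2 + 5*χ/2 - 5/4 splits as (χ - a)(χ - a') with a = -5/4 - (3/4)*sqrt(5), a' = -5/4 + (3/4)*sqrt(5). At the order-1 pole a set g(χ) = (χ - a)*f(χ) = [25/24 - χ] / (χ - a').
Simple pole: residue = g(a) at a = -5/4 - (3/4)*sqrt(5), which is -1/2 - (11/36)*sqrt(5).
The factor χ**2 + 5*χ/2 - 5/4 splits as (χ - a)(χ - a') with a = -5/4 + (3/4)*sqrt(5), a' = -5/4 - (3/4)*sqrt(5). At the order-1 pole a set g(χ) = (χ - a)*f(χ) = [25/24 - χ] / (χ - a').
Simple pole: residue = g(a) at a = -5/4 + (3/4)*sqrt(5), which is -1/2 + (11/36)*sqrt(5).
List the singular points by increasing real part (a conjugate pair: the negative imaginary part first).

Radius of convergence at 0: -5/4 + (3/4)*sqrt(5).
At -5/4 - (3/4)*sqrt(5): a pole of order 1; residue -1/2 - (11/36)*sqrt(5).
At -5/4 + (3/4)*sqrt(5): a pole of order 1; residue -1/2 + (11/36)*sqrt(5).


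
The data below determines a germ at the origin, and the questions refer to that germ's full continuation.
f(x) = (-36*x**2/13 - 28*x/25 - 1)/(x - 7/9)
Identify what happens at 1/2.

Denominator factors: x - 7/9 = -5/18 at x = 1/2 — none vanishes.
So the germ continues analytically to 1/2.

The point is a regular point.


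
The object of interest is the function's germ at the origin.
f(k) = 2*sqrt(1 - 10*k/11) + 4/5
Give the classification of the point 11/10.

The point is an algebraic (square-root) branch point.

The term (2)*sqrt(1 - k/(11/10)) has argument 1 - 11/10/(11/10) = 0 at 11/10: a square-root (algebraic, two-sheeted) branch point; the remaining terms are analytic or single-valued there.


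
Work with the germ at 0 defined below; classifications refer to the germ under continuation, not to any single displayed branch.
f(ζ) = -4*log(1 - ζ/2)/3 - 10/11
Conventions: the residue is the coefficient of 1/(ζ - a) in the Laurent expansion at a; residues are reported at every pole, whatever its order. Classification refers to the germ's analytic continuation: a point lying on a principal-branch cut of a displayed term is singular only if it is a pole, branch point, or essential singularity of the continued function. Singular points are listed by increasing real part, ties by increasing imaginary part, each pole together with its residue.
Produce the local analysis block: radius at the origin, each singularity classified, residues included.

Radius of convergence at 0: 2.
At 2: a logarithmic branch point.

Branch term (-4/3)*log(1 - ζ/(2)): its argument vanishes at ζ = 2, a logarithmic branch point, modulus 2.
The radius of convergence is the smallest modulus among the singular points: 2.


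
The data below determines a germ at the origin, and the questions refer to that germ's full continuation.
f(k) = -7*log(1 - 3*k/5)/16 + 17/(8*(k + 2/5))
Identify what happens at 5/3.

The point is a logarithmic branch point.

The term (-7/16)*log(1 - k/(5/3)) has argument 1 - 5/3/(5/3) = 0 at 5/3: a logarithmic (infinitely-sheeted) branch point; the remaining terms are analytic or single-valued there.


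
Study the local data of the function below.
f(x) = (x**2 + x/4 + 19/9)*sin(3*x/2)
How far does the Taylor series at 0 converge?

The factor sin(3*x/2) is entire and contributes no finite singular point.
The polynomial part has no poles.
No finite singular points: the Taylor series at 0 converges everywhere.

The radius of convergence is infinite.


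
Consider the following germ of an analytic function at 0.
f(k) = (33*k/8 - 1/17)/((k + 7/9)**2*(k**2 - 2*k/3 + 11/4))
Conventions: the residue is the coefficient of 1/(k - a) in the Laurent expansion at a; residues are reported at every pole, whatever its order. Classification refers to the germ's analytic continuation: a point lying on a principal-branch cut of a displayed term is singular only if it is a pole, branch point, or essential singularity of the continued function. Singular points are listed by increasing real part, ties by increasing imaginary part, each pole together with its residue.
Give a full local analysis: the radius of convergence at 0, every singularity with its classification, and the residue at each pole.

Radius of convergence at 0: 7/9.
At -7/9: a pole of order 2; residue 6222987/10710170.
At (1/3) - ((1/6)*sqrt(95))*i: a pole of order 1; residue (-6222987/21420340) + ((47844513/1017466150)*sqrt(95))*i.
At (1/3) + ((1/6)*sqrt(95))*i: a pole of order 1; residue (-6222987/21420340) - ((47844513/1017466150)*sqrt(95))*i.


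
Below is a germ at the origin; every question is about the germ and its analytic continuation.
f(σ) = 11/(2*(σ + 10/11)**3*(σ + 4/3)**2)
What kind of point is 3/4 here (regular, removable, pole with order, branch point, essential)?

The point is a regular point.

Denominator factors: σ + 10/11 = 73/44 at σ = 3/4; σ + 4/3 = 25/12 at σ = 3/4 — none vanishes.
So the germ continues analytically to 3/4.


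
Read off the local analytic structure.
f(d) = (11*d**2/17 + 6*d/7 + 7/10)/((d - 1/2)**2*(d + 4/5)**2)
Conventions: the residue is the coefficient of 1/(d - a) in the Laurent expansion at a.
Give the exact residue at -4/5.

The residue is 74400/261443.

At the order-2 pole -4/5 set g(d) = (d - (-4/5))^2*f(d) = (11*d**2/17 + 6*d/7 + 7/10)/(d - 1/2)**2.
Order-2 pole: residue = g'(a); g'(-4/5) = 74400/261443, so the residue is 74400/261443.


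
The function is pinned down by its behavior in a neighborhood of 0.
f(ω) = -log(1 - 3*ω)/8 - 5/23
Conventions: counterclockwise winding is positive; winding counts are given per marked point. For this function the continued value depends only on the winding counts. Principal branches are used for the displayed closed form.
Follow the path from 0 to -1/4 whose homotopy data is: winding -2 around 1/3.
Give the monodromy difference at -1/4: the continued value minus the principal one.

The rational part is single-valued and drops out of the difference; each branch term changes only by its own monodromy.
(-1/8)*log(1 - ω/(1/3)): each positive loop around 1/3 adds 2*pi*i to the log, so winding -2 contributes (-1/8)*(-2)*2*pi*i = (1/2)*pi*i.
Summing the contributions at ω = -1/4 gives (1/2)*pi*i.

Continued minus principal equals (1/2)*pi*i.


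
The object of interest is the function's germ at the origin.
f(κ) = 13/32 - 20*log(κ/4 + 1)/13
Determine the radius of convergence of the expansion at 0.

Branch term (-20/13)*log(1 - κ/(-4)): its argument vanishes at κ = -4, a logarithmic branch point, modulus 4.
The radius of convergence is the smallest modulus among the singular points: 4.

The radius of convergence is 4.


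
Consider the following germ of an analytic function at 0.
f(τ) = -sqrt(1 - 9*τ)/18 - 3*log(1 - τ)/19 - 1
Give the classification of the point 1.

The term (-3/19)*log(1 - τ/(1)) has argument 1 - 1/(1) = 0 at 1: a logarithmic (infinitely-sheeted) branch point; the remaining terms are analytic or single-valued there.

The point is a logarithmic branch point.


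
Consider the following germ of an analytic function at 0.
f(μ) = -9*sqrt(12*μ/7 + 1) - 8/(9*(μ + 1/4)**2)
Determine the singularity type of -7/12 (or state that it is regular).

The point is an algebraic (square-root) branch point.

The term (-9)*sqrt(1 - μ/(-7/12)) has argument 1 - -7/12/(-7/12) = 0 at -7/12: a square-root (algebraic, two-sheeted) branch point; the remaining terms are analytic or single-valued there.


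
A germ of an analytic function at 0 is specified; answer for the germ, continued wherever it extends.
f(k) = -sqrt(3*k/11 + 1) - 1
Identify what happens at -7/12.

The point is a regular point.

There is no denominator, hence no pole anywhere.
Branch term sqrt(1 - k/(-11/3)): argument at -7/12 is 37/44, nonzero, so -7/12 is not its branch point (a point on a principal cut is still regular for the continued germ).
So the germ continues analytically to -7/12.


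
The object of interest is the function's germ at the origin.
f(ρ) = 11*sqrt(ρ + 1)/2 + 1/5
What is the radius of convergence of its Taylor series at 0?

The radius of convergence is 1.

Branch term (11/2)*sqrt(1 - ρ/(-1)): its argument vanishes at ρ = -1, a square-root branch point, modulus 1.
The radius of convergence is the smallest modulus among the singular points: 1.


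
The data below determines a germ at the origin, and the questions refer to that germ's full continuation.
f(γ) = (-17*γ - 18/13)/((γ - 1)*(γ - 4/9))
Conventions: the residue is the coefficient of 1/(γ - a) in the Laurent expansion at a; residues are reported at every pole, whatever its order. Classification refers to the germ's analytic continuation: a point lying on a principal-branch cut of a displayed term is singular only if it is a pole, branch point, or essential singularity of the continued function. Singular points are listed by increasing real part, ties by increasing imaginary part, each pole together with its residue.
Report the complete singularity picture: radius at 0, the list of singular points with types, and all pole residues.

Radius of convergence at 0: 4/9.
At 4/9: a pole of order 1; residue 1046/65.
At 1: a pole of order 1; residue -2151/65.

Denominator factor (γ - 4/9): pole of order 1 at 4/9, modulus 4/9.
Denominator factor (γ - 1): pole of order 1 at 1, modulus 1.
The radius of convergence is the smallest modulus among the singular points: 4/9.
At the order-1 pole 4/9 set g(γ) = (γ - (4/9))*f(γ) = (-17*γ - 18/13)/(γ - 1).
Simple pole: residue = g(a) at a = 4/9, which is 1046/65.
At the order-1 pole 1 set g(γ) = (γ - (1))*f(γ) = (-17*γ - 18/13)/(γ - 4/9).
Simple pole: residue = g(a) at a = 1, which is -2151/65.
List the singular points by increasing real part (a conjugate pair: the negative imaginary part first).


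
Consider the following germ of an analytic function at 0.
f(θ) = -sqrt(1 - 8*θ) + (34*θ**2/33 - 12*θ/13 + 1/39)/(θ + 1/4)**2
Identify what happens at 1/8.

The point is an algebraic (square-root) branch point.

The term (-1)*sqrt(1 - θ/(1/8)) has argument 1 - 1/8/(1/8) = 0 at 1/8: a square-root (algebraic, two-sheeted) branch point; the remaining terms are analytic or single-valued there.
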